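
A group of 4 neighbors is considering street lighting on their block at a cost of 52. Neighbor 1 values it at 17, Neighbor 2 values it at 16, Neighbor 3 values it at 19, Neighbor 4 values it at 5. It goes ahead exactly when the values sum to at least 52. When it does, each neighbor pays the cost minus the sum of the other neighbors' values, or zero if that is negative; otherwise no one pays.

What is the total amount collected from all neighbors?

Total value 57 ≥ cost 52, so it is built.
Neighbor 1: others sum to 40; max(0, 52 - 40) = 12.
Neighbor 2: others sum to 41; max(0, 52 - 41) = 11.
Neighbor 3: others sum to 38; max(0, 52 - 38) = 14.
Neighbor 4: others sum to 52; max(0, 52 - 52) = 0.
Total collected = 12 + 11 + 14 + 0 = 37.

37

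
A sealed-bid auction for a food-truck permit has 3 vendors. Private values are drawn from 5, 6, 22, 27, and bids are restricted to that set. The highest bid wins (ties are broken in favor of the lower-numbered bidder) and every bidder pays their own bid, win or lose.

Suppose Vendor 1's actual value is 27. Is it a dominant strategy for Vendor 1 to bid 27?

Consider the case where Vendor 2 bids 5 and Vendor 3 bids 5.
Truthful bid 27: wins, pays 27, utility 27 - 27 = 0.
Bid 5 instead: wins, pays 5, utility 27 - 5 = 22.
Since 22 > 0, bidding 5 is strictly better here, so truthful bidding is not dominant.

No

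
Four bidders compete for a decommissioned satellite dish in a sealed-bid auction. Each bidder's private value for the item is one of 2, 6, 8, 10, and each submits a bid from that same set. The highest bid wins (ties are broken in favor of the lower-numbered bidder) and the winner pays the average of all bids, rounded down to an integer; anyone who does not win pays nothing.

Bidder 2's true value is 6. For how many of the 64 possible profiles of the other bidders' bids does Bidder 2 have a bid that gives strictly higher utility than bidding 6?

6

Others bid (2, 2, 8): truth gives 0; bid 8 gives 1 > 0. Violating.
Others bid (2, 8, 2): truth gives 0; bid 8 gives 1 > 0. Violating.
Others bid (6, 2, 2): truth gives 0; bid 8 gives 2 > 0. Violating.
Others bid (6, 2, 6): truth gives 0; bid 8 gives 1 > 0. Violating.
Others bid (2, 2, 2): truth gives 3; no alternative beats it.
Others bid (2, 2, 6): truth gives 2; no alternative beats it.
(Checking all 64 profiles: 6 have a profitable deviation, 58 do not.)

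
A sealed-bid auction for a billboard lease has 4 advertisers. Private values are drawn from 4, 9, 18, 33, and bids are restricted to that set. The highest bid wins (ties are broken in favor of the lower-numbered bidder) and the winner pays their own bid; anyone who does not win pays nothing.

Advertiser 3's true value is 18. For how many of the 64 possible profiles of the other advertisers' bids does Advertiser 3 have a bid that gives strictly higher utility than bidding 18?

2

Others bid (4, 4, 4): truth gives 0; bid 9 gives 9 > 0. Violating.
Others bid (4, 4, 9): truth gives 0; bid 9 gives 9 > 0. Violating.
Others bid (4, 4, 18): truth gives 0; no alternative beats it.
Others bid (4, 4, 33): truth gives 0; no alternative beats it.
(Checking all 64 profiles: 2 have a profitable deviation, 62 do not.)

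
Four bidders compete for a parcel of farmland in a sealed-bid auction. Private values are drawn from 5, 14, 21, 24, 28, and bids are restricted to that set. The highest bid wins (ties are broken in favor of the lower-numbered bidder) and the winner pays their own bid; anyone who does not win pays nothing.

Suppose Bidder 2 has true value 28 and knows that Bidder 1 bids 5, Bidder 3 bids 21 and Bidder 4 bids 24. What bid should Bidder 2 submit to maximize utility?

24

Bid 5: loses, pays 0, utility 0.
Bid 14: loses, pays 0, utility 0.
Bid 21: loses, pays 0, utility 0.
Bid 24: wins, pays 24, utility 28 - 24 = 4.
Bid 28: wins, pays 28, utility 28 - 28 = 0.
The best choice is 24 with utility 4.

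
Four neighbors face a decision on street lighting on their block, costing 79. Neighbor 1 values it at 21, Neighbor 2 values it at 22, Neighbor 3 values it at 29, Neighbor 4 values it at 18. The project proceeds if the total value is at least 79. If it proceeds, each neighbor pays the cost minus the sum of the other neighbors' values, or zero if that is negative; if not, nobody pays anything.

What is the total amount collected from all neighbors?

Total value 90 ≥ cost 79, so it is built.
Neighbor 1: others sum to 69; max(0, 79 - 69) = 10.
Neighbor 2: others sum to 68; max(0, 79 - 68) = 11.
Neighbor 3: others sum to 61; max(0, 79 - 61) = 18.
Neighbor 4: others sum to 72; max(0, 79 - 72) = 7.
Total collected = 10 + 11 + 18 + 7 = 46.

46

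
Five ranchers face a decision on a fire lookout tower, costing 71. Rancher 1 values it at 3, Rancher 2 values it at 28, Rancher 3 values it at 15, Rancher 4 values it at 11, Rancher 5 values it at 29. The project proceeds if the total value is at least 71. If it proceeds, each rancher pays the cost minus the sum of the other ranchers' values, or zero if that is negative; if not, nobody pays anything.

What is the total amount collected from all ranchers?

Total value 86 ≥ cost 71, so it is built.
Rancher 1: others sum to 83; max(0, 71 - 83) = 0.
Rancher 2: others sum to 58; max(0, 71 - 58) = 13.
Rancher 3: others sum to 71; max(0, 71 - 71) = 0.
Rancher 4: others sum to 75; max(0, 71 - 75) = 0.
Rancher 5: others sum to 57; max(0, 71 - 57) = 14.
Total collected = 0 + 13 + 0 + 0 + 14 = 27.

27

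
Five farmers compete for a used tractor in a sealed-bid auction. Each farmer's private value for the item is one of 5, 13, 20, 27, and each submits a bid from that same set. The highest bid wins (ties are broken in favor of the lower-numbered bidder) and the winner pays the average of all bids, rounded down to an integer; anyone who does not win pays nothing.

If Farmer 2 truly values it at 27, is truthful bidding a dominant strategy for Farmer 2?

Consider the case where Farmer 1 bids 5, Farmer 3 bids 5, Farmer 4 bids 5 and Farmer 5 bids 5.
Truthful bid 27: wins, pays 9, utility 27 - 9 = 18.
Bid 13 instead: wins, pays 6, utility 27 - 6 = 21.
Since 21 > 18, bidding 13 is strictly better here, so truthful bidding is not dominant.

No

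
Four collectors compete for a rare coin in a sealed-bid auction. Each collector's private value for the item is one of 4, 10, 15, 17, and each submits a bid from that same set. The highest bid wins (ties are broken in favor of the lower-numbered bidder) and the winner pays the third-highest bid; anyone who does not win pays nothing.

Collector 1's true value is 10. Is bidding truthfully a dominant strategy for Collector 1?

Consider the case where Collector 2 bids 4, Collector 3 bids 4 and Collector 4 bids 15.
Truthful bid 10: loses, pays 0, utility 0.
Bid 15 instead: wins, pays 4, utility 10 - 4 = 6.
Since 6 > 0, bidding 15 is strictly better here, so truthful bidding is not dominant.

No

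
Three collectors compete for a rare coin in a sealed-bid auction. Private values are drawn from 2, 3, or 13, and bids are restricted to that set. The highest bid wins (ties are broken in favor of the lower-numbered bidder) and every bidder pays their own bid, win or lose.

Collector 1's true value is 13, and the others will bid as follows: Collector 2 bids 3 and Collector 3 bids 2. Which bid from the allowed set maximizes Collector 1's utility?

3

Bid 2: loses but pays 2, utility -2.
Bid 3: wins, pays 3, utility 13 - 3 = 10.
Bid 13: wins, pays 13, utility 13 - 13 = 0.
The best choice is 3 with utility 10.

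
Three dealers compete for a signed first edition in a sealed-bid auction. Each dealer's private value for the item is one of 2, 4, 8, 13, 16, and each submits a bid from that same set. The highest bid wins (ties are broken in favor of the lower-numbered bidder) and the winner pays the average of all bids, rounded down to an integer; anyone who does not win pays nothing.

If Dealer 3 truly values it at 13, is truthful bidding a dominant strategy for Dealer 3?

No

Consider the case where Dealer 1 bids 2 and Dealer 2 bids 2.
Truthful bid 13: wins, pays 5, utility 13 - 5 = 8.
Bid 4 instead: wins, pays 2, utility 13 - 2 = 11.
Since 11 > 8, bidding 4 is strictly better here, so truthful bidding is not dominant.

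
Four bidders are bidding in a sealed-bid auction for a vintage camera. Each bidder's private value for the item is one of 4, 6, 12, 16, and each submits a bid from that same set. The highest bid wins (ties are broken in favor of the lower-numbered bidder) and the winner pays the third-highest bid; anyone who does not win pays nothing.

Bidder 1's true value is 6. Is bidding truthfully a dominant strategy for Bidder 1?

No

Consider the case where Bidder 2 bids 4, Bidder 3 bids 4 and Bidder 4 bids 12.
Truthful bid 6: loses, pays 0, utility 0.
Bid 12 instead: wins, pays 4, utility 6 - 4 = 2.
Since 2 > 0, bidding 12 is strictly better here, so truthful bidding is not dominant.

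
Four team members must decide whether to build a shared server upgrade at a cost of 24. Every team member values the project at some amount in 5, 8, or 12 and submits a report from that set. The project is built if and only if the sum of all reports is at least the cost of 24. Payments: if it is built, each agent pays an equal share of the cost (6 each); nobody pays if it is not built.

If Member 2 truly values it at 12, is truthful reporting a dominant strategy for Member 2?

Yes

Check each profile of the others' reports and compare truth against every alternative report.
Others report (5, 5, 5): truth gives 6, best alternative gives 0.
Others report (5, 5, 8): truth gives 6, best alternative gives 6.
Others report (5, 5, 12): truth gives 6, best alternative gives 6.
Others report (5, 8, 5): truth gives 6, best alternative gives 6.
Others report (5, 8, 8): truth gives 6, best alternative gives 6.
Others report (5, 8, 12): truth gives 6, best alternative gives 6.
(Remaining 21 profiles checked similarly; truth is weakly best in each.)
In every case the truthful report is at least as good as any alternative, so it is a dominant strategy.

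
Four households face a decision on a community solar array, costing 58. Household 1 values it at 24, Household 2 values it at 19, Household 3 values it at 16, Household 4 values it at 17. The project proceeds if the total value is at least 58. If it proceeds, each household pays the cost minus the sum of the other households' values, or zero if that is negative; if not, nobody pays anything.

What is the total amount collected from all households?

7

Total value 76 ≥ cost 58, so it is built.
Household 1: others sum to 52; max(0, 58 - 52) = 6.
Household 2: others sum to 57; max(0, 58 - 57) = 1.
Household 3: others sum to 60; max(0, 58 - 60) = 0.
Household 4: others sum to 59; max(0, 58 - 59) = 0.
Total collected = 6 + 1 + 0 + 0 = 7.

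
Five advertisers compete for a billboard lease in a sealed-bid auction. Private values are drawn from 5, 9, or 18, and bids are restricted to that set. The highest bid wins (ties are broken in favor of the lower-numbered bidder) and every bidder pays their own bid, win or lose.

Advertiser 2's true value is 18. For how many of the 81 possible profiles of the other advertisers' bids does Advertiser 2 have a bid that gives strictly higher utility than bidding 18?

Others bid (5, 5, 5, 5): truth gives 0; bid 9 gives 9 > 0. Violating.
Others bid (5, 5, 5, 9): truth gives 0; bid 9 gives 9 > 0. Violating.
Others bid (5, 5, 9, 5): truth gives 0; bid 9 gives 9 > 0. Violating.
Others bid (5, 5, 9, 9): truth gives 0; bid 9 gives 9 > 0. Violating.
Others bid (5, 5, 5, 18): truth gives 0; no alternative beats it.
Others bid (5, 5, 9, 18): truth gives 0; no alternative beats it.
(Checking all 81 profiles: 35 have a profitable deviation, 46 do not.)

35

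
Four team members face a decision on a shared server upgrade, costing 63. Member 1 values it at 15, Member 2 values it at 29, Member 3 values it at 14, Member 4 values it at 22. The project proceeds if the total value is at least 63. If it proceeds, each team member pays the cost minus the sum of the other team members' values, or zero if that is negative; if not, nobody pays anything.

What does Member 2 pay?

Total value 80 ≥ cost 63, so the project is built.
The other team members' values sum to 51.
Cost minus that sum is 63 - 51 = 12.

12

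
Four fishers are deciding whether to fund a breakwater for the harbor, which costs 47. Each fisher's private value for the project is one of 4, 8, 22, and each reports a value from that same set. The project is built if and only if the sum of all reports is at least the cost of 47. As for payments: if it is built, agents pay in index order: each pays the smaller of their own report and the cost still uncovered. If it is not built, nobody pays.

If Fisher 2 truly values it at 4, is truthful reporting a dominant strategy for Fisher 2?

Check each profile of the others' reports and compare truth against every alternative report.
Others report (4, 22, 22): truth gives 0, best alternative gives -4.
Others report (8, 22, 22): truth gives 0, best alternative gives -4.
Others report (22, 4, 22): truth gives 0, best alternative gives -4.
Others report (22, 8, 22): truth gives 0, best alternative gives -4.
Others report (22, 22, 4): truth gives 0, best alternative gives -4.
Others report (22, 22, 8): truth gives 0, best alternative gives -4.
(Remaining 21 profiles checked similarly; truth is weakly best in each.)
In every case the truthful report is at least as good as any alternative, so it is a dominant strategy.

Yes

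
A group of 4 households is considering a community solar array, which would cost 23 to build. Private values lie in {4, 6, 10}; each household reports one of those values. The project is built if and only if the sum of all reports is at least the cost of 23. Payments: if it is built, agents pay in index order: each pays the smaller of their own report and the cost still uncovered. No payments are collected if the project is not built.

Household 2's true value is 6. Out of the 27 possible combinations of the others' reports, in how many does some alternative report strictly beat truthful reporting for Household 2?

Others report (4, 6, 10): truth gives 0; report 4 gives 2 > 0. Violating.
Others report (4, 10, 6): truth gives 0; report 4 gives 2 > 0. Violating.
Others report (4, 10, 10): truth gives 0; report 4 gives 2 > 0. Violating.
Others report (6, 4, 10): truth gives 0; report 4 gives 2 > 0. Violating.
Others report (4, 4, 4): truth gives 0; no alternative beats it.
Others report (4, 4, 6): truth gives 0; no alternative beats it.
(Checking all 27 profiles: 16 have a profitable deviation, 11 do not.)

16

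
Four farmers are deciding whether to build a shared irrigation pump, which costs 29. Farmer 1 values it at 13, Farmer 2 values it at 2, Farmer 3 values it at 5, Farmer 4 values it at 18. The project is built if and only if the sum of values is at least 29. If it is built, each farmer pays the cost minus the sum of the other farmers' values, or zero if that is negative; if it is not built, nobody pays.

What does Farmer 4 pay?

9

Total value 38 ≥ cost 29, so the project is built.
The other farmers' values sum to 20.
Cost minus that sum is 29 - 20 = 9.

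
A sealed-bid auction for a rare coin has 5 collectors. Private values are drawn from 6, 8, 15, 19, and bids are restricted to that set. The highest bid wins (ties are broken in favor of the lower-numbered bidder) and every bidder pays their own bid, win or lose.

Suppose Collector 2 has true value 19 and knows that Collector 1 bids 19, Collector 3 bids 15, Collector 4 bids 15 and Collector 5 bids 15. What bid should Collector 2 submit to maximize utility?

6

Bid 6: loses but pays 6, utility -6.
Bid 8: loses but pays 8, utility -8.
Bid 15: loses but pays 15, utility -15.
Bid 19: loses but pays 19, utility -19.
The best choice is 6 with utility -6.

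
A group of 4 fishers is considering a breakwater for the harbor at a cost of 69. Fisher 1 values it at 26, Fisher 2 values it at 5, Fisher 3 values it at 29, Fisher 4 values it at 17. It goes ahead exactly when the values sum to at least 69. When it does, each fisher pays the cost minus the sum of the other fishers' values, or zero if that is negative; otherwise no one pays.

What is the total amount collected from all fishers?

Total value 77 ≥ cost 69, so it is built.
Fisher 1: others sum to 51; max(0, 69 - 51) = 18.
Fisher 2: others sum to 72; max(0, 69 - 72) = 0.
Fisher 3: others sum to 48; max(0, 69 - 48) = 21.
Fisher 4: others sum to 60; max(0, 69 - 60) = 9.
Total collected = 18 + 0 + 21 + 9 = 48.

48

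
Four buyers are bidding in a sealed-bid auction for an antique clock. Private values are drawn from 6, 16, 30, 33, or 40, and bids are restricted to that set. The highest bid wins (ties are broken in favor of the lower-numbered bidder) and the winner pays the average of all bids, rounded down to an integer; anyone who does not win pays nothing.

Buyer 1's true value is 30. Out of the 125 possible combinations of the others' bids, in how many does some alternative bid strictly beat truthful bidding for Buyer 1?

Others bid (6, 6, 6): truth gives 18; bid 6 gives 24 > 18. Violating.
Others bid (6, 6, 16): truth gives 16; bid 16 gives 19 > 16. Violating.
Others bid (6, 6, 33): truth gives 0; bid 33 gives 11 > 0. Violating.
Others bid (6, 6, 40): truth gives 0; bid 40 gives 7 > 0. Violating.
Others bid (6, 6, 30): truth gives 12; no alternative beats it.
Others bid (6, 16, 30): truth gives 10; no alternative beats it.
(Checking all 125 profiles: 62 have a profitable deviation, 63 do not.)

62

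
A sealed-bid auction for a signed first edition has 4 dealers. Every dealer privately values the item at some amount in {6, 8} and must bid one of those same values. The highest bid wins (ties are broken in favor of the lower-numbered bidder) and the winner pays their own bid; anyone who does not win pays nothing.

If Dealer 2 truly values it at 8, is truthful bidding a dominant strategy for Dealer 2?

Yes

Check each profile of the others' bids and compare truth against every alternative bid.
Others bid (6, 6, 6): truth gives 0, best alternative gives 0.
Others bid (6, 6, 8): truth gives 0, best alternative gives 0.
Others bid (6, 8, 6): truth gives 0, best alternative gives 0.
Others bid (6, 8, 8): truth gives 0, best alternative gives 0.
Others bid (8, 6, 6): truth gives 0, best alternative gives 0.
Others bid (8, 6, 8): truth gives 0, best alternative gives 0.
(Remaining 2 profiles checked similarly; truth is weakly best in each.)
In every case the truthful bid is at least as good as any alternative, so it is a dominant strategy.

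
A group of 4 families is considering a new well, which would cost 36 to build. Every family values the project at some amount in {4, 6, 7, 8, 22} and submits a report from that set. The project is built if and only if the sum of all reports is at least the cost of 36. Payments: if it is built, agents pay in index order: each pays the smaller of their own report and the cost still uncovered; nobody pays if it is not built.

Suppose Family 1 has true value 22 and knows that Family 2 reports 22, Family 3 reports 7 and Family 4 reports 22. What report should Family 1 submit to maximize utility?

Report 4: project built, pays 4, utility 22 - 4 = 18.
Report 6: project built, pays 6, utility 22 - 6 = 16.
Report 7: project built, pays 7, utility 22 - 7 = 15.
Report 8: project built, pays 8, utility 22 - 8 = 14.
Report 22: project built, pays 22, utility 22 - 22 = 0.
The best choice is 4 with utility 18.

4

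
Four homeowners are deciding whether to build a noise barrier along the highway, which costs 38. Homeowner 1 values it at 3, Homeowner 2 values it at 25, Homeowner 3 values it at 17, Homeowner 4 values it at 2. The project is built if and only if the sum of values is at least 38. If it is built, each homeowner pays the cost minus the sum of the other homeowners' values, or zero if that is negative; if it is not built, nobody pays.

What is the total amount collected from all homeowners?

24

Total value 47 ≥ cost 38, so it is built.
Homeowner 1: others sum to 44; max(0, 38 - 44) = 0.
Homeowner 2: others sum to 22; max(0, 38 - 22) = 16.
Homeowner 3: others sum to 30; max(0, 38 - 30) = 8.
Homeowner 4: others sum to 45; max(0, 38 - 45) = 0.
Total collected = 0 + 16 + 8 + 0 = 24.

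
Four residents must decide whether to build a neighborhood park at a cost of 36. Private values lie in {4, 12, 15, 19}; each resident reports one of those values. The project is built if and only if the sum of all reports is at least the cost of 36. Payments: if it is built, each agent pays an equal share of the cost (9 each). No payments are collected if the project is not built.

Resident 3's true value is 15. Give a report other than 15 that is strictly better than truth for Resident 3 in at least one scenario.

19

Suppose Resident 1 reports 4, Resident 2 reports 4 and Resident 4 reports 12.
Report 15: project not built, utility 0.
Report 19: project built, pays 9, utility 15 - 9 = 6.
So reporting 19 beats truth here (6 > 0).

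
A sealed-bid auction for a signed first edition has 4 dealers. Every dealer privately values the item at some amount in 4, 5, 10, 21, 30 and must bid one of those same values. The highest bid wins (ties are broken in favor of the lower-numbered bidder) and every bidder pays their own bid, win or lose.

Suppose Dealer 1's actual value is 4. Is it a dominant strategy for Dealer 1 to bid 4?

No

Consider the case where Dealer 2 bids 4, Dealer 3 bids 4 and Dealer 4 bids 5.
Truthful bid 4: loses but pays 4, utility -4.
Bid 5 instead: wins, pays 5, utility 4 - 5 = -1.
Since -1 > -4, bidding 5 is strictly better here, so truthful bidding is not dominant.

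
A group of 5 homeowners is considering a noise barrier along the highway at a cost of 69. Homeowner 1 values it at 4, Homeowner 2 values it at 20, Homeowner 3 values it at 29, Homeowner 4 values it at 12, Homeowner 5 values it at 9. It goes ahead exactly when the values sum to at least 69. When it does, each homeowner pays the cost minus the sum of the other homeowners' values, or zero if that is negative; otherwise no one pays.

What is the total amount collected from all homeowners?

50

Total value 74 ≥ cost 69, so it is built.
Homeowner 1: others sum to 70; max(0, 69 - 70) = 0.
Homeowner 2: others sum to 54; max(0, 69 - 54) = 15.
Homeowner 3: others sum to 45; max(0, 69 - 45) = 24.
Homeowner 4: others sum to 62; max(0, 69 - 62) = 7.
Homeowner 5: others sum to 65; max(0, 69 - 65) = 4.
Total collected = 0 + 15 + 24 + 7 + 4 = 50.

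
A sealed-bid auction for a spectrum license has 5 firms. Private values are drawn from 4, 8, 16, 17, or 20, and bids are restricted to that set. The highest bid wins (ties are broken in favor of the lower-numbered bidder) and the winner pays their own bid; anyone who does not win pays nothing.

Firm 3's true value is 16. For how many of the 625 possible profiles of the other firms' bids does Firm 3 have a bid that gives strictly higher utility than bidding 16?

4

Others bid (4, 4, 4, 4): truth gives 0; bid 8 gives 8 > 0. Violating.
Others bid (4, 4, 4, 8): truth gives 0; bid 8 gives 8 > 0. Violating.
Others bid (4, 4, 8, 4): truth gives 0; bid 8 gives 8 > 0. Violating.
Others bid (4, 4, 8, 8): truth gives 0; bid 8 gives 8 > 0. Violating.
Others bid (4, 4, 4, 16): truth gives 0; no alternative beats it.
Others bid (4, 4, 4, 17): truth gives 0; no alternative beats it.
(Checking all 625 profiles: 4 have a profitable deviation, 621 do not.)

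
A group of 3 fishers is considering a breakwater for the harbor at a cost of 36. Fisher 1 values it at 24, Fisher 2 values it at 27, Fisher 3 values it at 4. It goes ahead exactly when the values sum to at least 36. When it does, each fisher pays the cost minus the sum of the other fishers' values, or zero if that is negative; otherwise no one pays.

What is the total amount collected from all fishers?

13

Total value 55 ≥ cost 36, so it is built.
Fisher 1: others sum to 31; max(0, 36 - 31) = 5.
Fisher 2: others sum to 28; max(0, 36 - 28) = 8.
Fisher 3: others sum to 51; max(0, 36 - 51) = 0.
Total collected = 5 + 8 + 0 = 13.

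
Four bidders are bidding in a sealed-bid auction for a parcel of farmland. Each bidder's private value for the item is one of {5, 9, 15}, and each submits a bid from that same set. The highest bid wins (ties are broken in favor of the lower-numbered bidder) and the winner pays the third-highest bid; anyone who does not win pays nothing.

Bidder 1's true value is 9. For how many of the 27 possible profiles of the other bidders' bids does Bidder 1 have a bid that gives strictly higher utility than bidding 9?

3

Others bid (5, 5, 15): truth gives 0; bid 15 gives 4 > 0. Violating.
Others bid (5, 15, 5): truth gives 0; bid 15 gives 4 > 0. Violating.
Others bid (15, 5, 5): truth gives 0; bid 15 gives 4 > 0. Violating.
Others bid (5, 5, 5): truth gives 4; no alternative beats it.
Others bid (5, 5, 9): truth gives 4; no alternative beats it.
(Checking all 27 profiles: 3 have a profitable deviation, 24 do not.)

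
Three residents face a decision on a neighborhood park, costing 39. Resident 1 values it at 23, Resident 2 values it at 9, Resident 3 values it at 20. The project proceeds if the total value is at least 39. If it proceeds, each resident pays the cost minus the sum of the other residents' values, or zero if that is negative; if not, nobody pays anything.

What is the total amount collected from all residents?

17

Total value 52 ≥ cost 39, so it is built.
Resident 1: others sum to 29; max(0, 39 - 29) = 10.
Resident 2: others sum to 43; max(0, 39 - 43) = 0.
Resident 3: others sum to 32; max(0, 39 - 32) = 7.
Total collected = 10 + 0 + 7 = 17.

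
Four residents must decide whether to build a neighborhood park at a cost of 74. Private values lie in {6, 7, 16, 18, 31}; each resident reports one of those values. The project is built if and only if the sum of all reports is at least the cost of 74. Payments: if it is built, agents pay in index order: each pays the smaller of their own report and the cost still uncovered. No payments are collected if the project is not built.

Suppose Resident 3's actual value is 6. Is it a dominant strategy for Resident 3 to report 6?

Yes

Check each profile of the others' reports and compare truth against every alternative report.
Others report (6, 31, 31): truth gives 0, best alternative gives -1.
Others report (7, 31, 31): truth gives 0, best alternative gives -1.
Others report (16, 31, 31): truth gives 0, best alternative gives -1.
Others report (18, 18, 31): truth gives 0, best alternative gives -1.
Others report (18, 31, 18): truth gives 0, best alternative gives -1.
Others report (18, 31, 31): truth gives 0, best alternative gives -1.
(Remaining 119 profiles checked similarly; truth is weakly best in each.)
In every case the truthful report is at least as good as any alternative, so it is a dominant strategy.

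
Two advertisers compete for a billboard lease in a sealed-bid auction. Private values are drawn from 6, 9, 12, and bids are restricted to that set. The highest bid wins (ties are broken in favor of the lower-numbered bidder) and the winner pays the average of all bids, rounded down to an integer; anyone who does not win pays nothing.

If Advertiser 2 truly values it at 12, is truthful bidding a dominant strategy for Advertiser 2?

Consider the case where Advertiser 1 bids 6.
Truthful bid 12: wins, pays 9, utility 12 - 9 = 3.
Bid 9 instead: wins, pays 7, utility 12 - 7 = 5.
Since 5 > 3, bidding 9 is strictly better here, so truthful bidding is not dominant.

No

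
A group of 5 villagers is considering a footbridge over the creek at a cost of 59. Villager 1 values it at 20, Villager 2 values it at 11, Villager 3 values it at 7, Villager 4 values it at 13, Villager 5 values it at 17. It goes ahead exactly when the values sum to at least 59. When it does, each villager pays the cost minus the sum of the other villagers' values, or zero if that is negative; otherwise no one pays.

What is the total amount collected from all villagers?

Total value 68 ≥ cost 59, so it is built.
Villager 1: others sum to 48; max(0, 59 - 48) = 11.
Villager 2: others sum to 57; max(0, 59 - 57) = 2.
Villager 3: others sum to 61; max(0, 59 - 61) = 0.
Villager 4: others sum to 55; max(0, 59 - 55) = 4.
Villager 5: others sum to 51; max(0, 59 - 51) = 8.
Total collected = 11 + 2 + 0 + 4 + 8 = 25.

25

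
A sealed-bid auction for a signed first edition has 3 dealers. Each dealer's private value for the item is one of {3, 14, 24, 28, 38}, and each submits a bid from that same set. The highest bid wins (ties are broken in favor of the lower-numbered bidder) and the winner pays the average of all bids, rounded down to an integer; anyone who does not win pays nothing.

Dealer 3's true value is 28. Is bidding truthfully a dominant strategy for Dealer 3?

Consider the case where Dealer 1 bids 3 and Dealer 2 bids 3.
Truthful bid 28: wins, pays 11, utility 28 - 11 = 17.
Bid 14 instead: wins, pays 6, utility 28 - 6 = 22.
Since 22 > 17, bidding 14 is strictly better here, so truthful bidding is not dominant.

No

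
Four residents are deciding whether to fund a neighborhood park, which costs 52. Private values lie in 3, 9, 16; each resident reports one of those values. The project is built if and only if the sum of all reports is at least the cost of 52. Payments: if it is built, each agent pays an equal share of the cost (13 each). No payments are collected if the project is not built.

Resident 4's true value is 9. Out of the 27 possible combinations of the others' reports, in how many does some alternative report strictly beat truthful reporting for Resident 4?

1

Others report (16, 16, 16): truth gives -4; report 3 gives 0 > -4. Violating.
Others report (3, 3, 3): truth gives 0; no alternative beats it.
Others report (3, 3, 9): truth gives 0; no alternative beats it.
(Checking all 27 profiles: 1 has a profitable deviation, 26 do not.)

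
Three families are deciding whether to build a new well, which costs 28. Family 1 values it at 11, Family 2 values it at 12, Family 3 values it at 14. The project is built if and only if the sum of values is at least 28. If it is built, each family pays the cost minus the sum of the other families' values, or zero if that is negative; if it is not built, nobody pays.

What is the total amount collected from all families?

Total value 37 ≥ cost 28, so it is built.
Family 1: others sum to 26; max(0, 28 - 26) = 2.
Family 2: others sum to 25; max(0, 28 - 25) = 3.
Family 3: others sum to 23; max(0, 28 - 23) = 5.
Total collected = 2 + 3 + 5 = 10.

10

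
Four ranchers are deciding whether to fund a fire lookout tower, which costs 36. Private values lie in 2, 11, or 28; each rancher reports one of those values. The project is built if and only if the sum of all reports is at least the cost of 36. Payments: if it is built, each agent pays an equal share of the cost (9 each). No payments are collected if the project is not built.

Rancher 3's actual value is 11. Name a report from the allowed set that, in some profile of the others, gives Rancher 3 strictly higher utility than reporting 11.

Suppose Rancher 1 reports 2, Rancher 2 reports 2 and Rancher 4 reports 11.
Report 11: project not built, utility 0.
Report 28: project built, pays 9, utility 11 - 9 = 2.
So reporting 28 beats truth here (2 > 0).

28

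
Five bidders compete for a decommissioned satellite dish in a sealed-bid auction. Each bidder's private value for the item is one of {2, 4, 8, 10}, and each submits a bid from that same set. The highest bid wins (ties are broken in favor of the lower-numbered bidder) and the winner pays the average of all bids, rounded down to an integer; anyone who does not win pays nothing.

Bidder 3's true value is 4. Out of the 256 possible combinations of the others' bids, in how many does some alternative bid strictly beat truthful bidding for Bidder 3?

Others bid (2, 4, 2, 2): truth gives 0; bid 8 gives 1 > 0. Violating.
Others bid (4, 2, 2, 2): truth gives 0; bid 8 gives 1 > 0. Violating.
Others bid (2, 2, 2, 2): truth gives 2; no alternative beats it.
Others bid (2, 2, 2, 4): truth gives 2; no alternative beats it.
(Checking all 256 profiles: 2 have a profitable deviation, 254 do not.)

2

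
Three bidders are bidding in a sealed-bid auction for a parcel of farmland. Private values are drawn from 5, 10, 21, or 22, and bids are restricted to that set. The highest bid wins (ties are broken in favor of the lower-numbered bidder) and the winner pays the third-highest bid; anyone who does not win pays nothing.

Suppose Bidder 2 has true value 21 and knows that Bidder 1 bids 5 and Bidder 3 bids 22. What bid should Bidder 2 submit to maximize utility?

22

Bid 5: loses, pays 0, utility 0.
Bid 10: loses, pays 0, utility 0.
Bid 21: loses, pays 0, utility 0.
Bid 22: wins, pays 5, utility 21 - 5 = 16.
The best choice is 22 with utility 16.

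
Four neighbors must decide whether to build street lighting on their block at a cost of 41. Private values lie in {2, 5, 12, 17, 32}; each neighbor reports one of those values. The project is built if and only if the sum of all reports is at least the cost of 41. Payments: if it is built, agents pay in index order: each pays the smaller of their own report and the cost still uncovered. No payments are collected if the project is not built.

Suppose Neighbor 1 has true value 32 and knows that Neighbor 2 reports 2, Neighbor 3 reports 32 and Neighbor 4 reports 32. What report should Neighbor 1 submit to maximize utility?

Report 2: project built, pays 2, utility 32 - 2 = 30.
Report 5: project built, pays 5, utility 32 - 5 = 27.
Report 12: project built, pays 12, utility 32 - 12 = 20.
Report 17: project built, pays 17, utility 32 - 17 = 15.
Report 32: project built, pays 32, utility 32 - 32 = 0.
The best choice is 2 with utility 30.

2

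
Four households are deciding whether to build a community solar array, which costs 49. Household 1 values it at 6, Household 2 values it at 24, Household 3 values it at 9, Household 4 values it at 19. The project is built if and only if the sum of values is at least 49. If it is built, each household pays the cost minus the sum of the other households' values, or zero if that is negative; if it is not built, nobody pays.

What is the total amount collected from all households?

Total value 58 ≥ cost 49, so it is built.
Household 1: others sum to 52; max(0, 49 - 52) = 0.
Household 2: others sum to 34; max(0, 49 - 34) = 15.
Household 3: others sum to 49; max(0, 49 - 49) = 0.
Household 4: others sum to 39; max(0, 49 - 39) = 10.
Total collected = 0 + 15 + 0 + 10 = 25.

25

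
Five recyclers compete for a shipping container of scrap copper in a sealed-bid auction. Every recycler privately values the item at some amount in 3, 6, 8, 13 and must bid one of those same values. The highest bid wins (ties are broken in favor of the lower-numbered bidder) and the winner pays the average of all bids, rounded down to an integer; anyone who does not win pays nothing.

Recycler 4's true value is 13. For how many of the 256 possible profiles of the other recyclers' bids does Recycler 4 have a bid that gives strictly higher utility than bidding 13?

Others bid (3, 3, 3, 3): truth gives 8; bid 6 gives 10 > 8. Violating.
Others bid (3, 3, 3, 6): truth gives 8; bid 6 gives 9 > 8. Violating.
Others bid (3, 3, 3, 8): truth gives 7; bid 8 gives 8 > 7. Violating.
Others bid (3, 3, 6, 3): truth gives 8; bid 8 gives 9 > 8. Violating.
Others bid (3, 3, 3, 13): truth gives 6; no alternative beats it.
Others bid (3, 3, 6, 13): truth gives 6; no alternative beats it.
(Checking all 256 profiles: 24 have a profitable deviation, 232 do not.)

24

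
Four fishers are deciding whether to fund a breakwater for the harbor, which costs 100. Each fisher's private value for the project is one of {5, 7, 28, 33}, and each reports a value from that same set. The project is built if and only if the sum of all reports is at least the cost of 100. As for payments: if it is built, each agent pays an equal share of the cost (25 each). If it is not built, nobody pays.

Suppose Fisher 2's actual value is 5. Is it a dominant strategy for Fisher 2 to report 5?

Yes

Check each profile of the others' reports and compare truth against every alternative report.
Others report (28, 33, 33): truth gives 0, best alternative gives -20.
Others report (33, 28, 33): truth gives 0, best alternative gives -20.
Others report (33, 33, 28): truth gives 0, best alternative gives -20.
Others report (33, 33, 33): truth gives -20, best alternative gives -20.
Others report (5, 5, 5): truth gives 0, best alternative gives 0.
Others report (5, 5, 7): truth gives 0, best alternative gives 0.
(Remaining 58 profiles checked similarly; truth is weakly best in each.)
In every case the truthful report is at least as good as any alternative, so it is a dominant strategy.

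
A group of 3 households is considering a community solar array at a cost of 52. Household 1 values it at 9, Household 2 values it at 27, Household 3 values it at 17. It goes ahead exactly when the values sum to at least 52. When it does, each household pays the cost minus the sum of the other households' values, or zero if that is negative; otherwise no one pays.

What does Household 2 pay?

Total value 53 ≥ cost 52, so the project is built.
The other households' values sum to 26.
Cost minus that sum is 52 - 26 = 26.

26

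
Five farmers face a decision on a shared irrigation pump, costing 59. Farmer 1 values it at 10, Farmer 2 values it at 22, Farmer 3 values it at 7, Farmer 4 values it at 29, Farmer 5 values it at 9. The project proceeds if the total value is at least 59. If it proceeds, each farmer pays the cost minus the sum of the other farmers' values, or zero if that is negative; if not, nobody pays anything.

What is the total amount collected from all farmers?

Total value 77 ≥ cost 59, so it is built.
Farmer 1: others sum to 67; max(0, 59 - 67) = 0.
Farmer 2: others sum to 55; max(0, 59 - 55) = 4.
Farmer 3: others sum to 70; max(0, 59 - 70) = 0.
Farmer 4: others sum to 48; max(0, 59 - 48) = 11.
Farmer 5: others sum to 68; max(0, 59 - 68) = 0.
Total collected = 0 + 4 + 0 + 11 + 0 = 15.

15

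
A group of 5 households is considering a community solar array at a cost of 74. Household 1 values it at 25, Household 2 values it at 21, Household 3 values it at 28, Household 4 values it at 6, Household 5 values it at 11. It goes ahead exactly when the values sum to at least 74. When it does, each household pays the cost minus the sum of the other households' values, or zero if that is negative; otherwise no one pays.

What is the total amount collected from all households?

23

Total value 91 ≥ cost 74, so it is built.
Household 1: others sum to 66; max(0, 74 - 66) = 8.
Household 2: others sum to 70; max(0, 74 - 70) = 4.
Household 3: others sum to 63; max(0, 74 - 63) = 11.
Household 4: others sum to 85; max(0, 74 - 85) = 0.
Household 5: others sum to 80; max(0, 74 - 80) = 0.
Total collected = 8 + 4 + 11 + 0 + 0 = 23.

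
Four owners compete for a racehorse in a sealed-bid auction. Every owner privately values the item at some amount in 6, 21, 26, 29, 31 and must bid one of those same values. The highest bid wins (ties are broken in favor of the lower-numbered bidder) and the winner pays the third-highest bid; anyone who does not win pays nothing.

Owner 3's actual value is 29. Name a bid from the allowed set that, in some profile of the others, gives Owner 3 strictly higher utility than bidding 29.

Suppose Owner 1 bids 6, Owner 2 bids 6 and Owner 4 bids 31.
Bid 29: loses, pays 0, utility 0.
Bid 31: wins, pays 6, utility 29 - 6 = 23.
So bidding 31 beats truth here (23 > 0).

31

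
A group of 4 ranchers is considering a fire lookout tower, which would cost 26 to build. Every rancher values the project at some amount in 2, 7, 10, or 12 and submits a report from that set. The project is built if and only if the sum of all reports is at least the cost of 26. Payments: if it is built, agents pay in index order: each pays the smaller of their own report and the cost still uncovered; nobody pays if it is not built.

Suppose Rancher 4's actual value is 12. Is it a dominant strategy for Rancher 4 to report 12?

Check each profile of the others' reports and compare truth against every alternative report.
Others report (2, 12, 12): truth gives 12, best alternative gives 12.
Others report (7, 7, 12): truth gives 12, best alternative gives 12.
Others report (7, 10, 10): truth gives 12, best alternative gives 12.
Others report (7, 10, 12): truth gives 12, best alternative gives 12.
Others report (7, 12, 7): truth gives 12, best alternative gives 12.
Others report (7, 12, 10): truth gives 12, best alternative gives 12.
(Remaining 58 profiles checked similarly; truth is weakly best in each.)
In every case the truthful report is at least as good as any alternative, so it is a dominant strategy.

Yes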